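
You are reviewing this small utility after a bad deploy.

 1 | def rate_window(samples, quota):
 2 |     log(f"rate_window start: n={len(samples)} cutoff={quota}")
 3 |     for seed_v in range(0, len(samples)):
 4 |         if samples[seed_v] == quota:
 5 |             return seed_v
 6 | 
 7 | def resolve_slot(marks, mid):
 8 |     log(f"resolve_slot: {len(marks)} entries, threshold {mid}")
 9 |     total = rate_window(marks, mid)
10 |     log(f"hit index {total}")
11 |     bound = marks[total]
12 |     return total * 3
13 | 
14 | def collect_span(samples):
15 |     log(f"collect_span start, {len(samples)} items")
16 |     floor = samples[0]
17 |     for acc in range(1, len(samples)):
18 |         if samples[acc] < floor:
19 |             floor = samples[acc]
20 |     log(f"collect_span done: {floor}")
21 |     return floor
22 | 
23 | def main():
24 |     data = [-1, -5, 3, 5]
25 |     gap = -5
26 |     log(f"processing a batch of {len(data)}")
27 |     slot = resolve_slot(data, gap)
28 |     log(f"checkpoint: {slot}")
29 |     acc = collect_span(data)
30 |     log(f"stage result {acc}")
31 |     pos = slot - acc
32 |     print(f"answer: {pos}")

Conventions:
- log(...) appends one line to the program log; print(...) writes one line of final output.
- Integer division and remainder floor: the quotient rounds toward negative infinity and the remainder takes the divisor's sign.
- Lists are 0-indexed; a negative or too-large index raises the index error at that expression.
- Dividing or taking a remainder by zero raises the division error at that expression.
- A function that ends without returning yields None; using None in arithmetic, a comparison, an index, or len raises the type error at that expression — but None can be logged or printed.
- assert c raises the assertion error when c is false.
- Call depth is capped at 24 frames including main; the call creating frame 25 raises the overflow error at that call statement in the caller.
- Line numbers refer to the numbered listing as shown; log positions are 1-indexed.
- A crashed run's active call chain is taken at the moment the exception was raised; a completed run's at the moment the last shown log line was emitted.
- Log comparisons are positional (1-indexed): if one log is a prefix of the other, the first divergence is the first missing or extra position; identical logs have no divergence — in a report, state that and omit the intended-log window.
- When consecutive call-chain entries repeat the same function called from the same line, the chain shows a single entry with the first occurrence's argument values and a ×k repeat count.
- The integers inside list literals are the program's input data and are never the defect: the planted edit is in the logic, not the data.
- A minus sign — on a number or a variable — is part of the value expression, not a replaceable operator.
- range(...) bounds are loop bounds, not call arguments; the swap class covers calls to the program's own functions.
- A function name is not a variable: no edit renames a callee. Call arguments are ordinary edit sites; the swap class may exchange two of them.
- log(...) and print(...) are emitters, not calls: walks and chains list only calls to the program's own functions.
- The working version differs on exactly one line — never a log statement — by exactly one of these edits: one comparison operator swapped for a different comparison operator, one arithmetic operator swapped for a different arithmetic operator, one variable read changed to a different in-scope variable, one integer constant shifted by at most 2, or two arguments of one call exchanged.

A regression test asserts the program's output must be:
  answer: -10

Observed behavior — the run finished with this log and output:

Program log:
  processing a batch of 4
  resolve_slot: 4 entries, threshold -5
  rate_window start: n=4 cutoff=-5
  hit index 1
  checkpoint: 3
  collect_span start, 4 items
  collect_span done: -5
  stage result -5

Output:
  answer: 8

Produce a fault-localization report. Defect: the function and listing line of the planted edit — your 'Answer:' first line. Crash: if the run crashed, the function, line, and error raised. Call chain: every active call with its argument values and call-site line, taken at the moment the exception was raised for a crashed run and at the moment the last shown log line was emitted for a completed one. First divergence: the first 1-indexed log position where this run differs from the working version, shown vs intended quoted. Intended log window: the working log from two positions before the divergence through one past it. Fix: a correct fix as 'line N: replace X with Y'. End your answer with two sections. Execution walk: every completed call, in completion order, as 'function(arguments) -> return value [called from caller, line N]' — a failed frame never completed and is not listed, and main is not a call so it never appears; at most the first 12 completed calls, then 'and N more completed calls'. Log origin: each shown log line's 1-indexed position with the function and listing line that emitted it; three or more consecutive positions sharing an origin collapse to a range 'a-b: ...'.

Answer: the defect is in resolve_slot at line 12.
Key observation: Log line 5 is where behavior first shows: 'checkpoint: 3' appears instead of 'checkpoint: -15'.
Call chain: main.
First divergence: position 5 — the shown line 'checkpoint: 3' should read 'checkpoint: -15'.
Intended log window:
  3: rate_window start: n=4 cutoff=-5
  4: hit index 1
  5: checkpoint: -15
  6: collect_span start, 4 items
Execution walk:
  rate_window([-1, -5, 3, 5], -5) -> 1  [called from resolve_slot, line 9]
  resolve_slot([-1, -5, 3, 5], -5) -> 3  [called from main, line 27]
  collect_span([-1, -5, 3, 5]) -> -5  [called from main, line 29]
Log origins:
  1 — main, line 26
  2 — resolve_slot, line 8
  3 — rate_window, line 2
  4 — resolve_slot, line 10
  5 — main, line 28
  6 — collect_span, line 15
  7 — collect_span, line 20
  8 — main, line 30
A correct fix: line 12: replace `total` with `bound`.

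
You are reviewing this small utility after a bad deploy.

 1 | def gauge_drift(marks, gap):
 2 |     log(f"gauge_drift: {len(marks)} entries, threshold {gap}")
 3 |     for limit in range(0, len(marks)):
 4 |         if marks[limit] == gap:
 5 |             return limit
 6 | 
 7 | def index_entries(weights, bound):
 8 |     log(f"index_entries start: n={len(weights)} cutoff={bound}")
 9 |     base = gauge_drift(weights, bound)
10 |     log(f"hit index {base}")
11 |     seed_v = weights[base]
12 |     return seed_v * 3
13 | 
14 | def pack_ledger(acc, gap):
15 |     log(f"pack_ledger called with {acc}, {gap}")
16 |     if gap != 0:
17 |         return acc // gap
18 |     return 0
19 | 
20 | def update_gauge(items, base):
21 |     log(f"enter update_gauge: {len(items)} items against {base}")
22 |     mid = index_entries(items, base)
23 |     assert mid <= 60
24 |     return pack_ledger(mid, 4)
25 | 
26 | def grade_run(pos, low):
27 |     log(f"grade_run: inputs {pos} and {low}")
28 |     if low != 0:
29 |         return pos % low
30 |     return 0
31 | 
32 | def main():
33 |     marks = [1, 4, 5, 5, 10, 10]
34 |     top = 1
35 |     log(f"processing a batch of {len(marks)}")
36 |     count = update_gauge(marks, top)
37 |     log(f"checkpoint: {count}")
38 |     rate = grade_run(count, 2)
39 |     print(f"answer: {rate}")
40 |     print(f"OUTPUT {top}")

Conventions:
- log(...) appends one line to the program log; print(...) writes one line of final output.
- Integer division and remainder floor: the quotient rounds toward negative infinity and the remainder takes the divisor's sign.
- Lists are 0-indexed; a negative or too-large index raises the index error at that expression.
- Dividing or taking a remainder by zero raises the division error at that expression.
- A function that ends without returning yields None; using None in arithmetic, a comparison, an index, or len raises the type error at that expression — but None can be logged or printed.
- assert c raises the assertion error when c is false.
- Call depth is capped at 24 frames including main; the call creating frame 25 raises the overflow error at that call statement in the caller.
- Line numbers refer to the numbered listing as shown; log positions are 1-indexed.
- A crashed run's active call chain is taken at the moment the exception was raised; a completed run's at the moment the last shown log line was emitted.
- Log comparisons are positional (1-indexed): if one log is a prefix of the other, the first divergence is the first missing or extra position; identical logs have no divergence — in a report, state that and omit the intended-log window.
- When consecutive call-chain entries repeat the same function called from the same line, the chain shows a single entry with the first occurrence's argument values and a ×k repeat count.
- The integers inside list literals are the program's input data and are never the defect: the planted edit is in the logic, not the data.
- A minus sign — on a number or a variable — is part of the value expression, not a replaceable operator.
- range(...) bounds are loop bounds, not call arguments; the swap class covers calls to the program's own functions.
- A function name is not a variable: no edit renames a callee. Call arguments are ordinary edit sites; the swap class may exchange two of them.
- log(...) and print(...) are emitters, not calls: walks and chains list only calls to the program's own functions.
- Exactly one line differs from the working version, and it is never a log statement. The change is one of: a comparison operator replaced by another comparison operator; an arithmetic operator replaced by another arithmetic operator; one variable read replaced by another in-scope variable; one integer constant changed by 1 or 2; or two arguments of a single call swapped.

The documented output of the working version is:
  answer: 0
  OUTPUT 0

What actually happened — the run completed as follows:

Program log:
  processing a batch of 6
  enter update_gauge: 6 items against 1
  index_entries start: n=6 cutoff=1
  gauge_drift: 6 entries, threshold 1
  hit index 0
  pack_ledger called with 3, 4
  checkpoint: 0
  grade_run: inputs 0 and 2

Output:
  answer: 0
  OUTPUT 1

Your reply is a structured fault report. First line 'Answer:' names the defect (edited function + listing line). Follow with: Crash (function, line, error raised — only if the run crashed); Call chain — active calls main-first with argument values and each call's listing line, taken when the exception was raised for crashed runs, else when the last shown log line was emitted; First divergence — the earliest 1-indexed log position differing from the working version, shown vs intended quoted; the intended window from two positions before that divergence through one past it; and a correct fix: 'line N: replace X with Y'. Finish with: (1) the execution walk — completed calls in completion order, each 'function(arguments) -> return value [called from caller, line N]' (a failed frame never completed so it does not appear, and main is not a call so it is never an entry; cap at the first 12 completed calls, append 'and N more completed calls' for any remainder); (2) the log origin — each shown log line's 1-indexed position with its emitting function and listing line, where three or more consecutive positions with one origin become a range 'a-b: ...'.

Answer: the defect is in main at line 40.
Key fact: Nothing in the log betrays the bug — only the output does.
Call chain: main -> grade_run(0, 2) (called at line 38).
First divergence: none — the logs agree in full.
Execution walk:
  gauge_drift([1, 4, 5, 5, 10, 10], 1) -> 0  [called from index_entries, line 9]
  index_entries([1, 4, 5, 5, 10, 10], 1) -> 3  [called from update_gauge, line 22]
  pack_ledger(3, 4) -> 0  [called from update_gauge, line 24]
  update_gauge([1, 4, 5, 5, 10, 10], 1) -> 0  [called from main, line 36]
  grade_run(0, 2) -> 0  [called from main, line 38]
Log line origins:
  1: logged in main at line 35
  2: logged in update_gauge at line 21
  3: logged in index_entries at line 8
  4: logged in gauge_drift at line 2
  5: logged in index_entries at line 10
  6: logged in pack_ledger at line 15
  7: logged in main at line 37
  8: logged in grade_run at line 27
A correct fix: line 40: replace `top` with `count`.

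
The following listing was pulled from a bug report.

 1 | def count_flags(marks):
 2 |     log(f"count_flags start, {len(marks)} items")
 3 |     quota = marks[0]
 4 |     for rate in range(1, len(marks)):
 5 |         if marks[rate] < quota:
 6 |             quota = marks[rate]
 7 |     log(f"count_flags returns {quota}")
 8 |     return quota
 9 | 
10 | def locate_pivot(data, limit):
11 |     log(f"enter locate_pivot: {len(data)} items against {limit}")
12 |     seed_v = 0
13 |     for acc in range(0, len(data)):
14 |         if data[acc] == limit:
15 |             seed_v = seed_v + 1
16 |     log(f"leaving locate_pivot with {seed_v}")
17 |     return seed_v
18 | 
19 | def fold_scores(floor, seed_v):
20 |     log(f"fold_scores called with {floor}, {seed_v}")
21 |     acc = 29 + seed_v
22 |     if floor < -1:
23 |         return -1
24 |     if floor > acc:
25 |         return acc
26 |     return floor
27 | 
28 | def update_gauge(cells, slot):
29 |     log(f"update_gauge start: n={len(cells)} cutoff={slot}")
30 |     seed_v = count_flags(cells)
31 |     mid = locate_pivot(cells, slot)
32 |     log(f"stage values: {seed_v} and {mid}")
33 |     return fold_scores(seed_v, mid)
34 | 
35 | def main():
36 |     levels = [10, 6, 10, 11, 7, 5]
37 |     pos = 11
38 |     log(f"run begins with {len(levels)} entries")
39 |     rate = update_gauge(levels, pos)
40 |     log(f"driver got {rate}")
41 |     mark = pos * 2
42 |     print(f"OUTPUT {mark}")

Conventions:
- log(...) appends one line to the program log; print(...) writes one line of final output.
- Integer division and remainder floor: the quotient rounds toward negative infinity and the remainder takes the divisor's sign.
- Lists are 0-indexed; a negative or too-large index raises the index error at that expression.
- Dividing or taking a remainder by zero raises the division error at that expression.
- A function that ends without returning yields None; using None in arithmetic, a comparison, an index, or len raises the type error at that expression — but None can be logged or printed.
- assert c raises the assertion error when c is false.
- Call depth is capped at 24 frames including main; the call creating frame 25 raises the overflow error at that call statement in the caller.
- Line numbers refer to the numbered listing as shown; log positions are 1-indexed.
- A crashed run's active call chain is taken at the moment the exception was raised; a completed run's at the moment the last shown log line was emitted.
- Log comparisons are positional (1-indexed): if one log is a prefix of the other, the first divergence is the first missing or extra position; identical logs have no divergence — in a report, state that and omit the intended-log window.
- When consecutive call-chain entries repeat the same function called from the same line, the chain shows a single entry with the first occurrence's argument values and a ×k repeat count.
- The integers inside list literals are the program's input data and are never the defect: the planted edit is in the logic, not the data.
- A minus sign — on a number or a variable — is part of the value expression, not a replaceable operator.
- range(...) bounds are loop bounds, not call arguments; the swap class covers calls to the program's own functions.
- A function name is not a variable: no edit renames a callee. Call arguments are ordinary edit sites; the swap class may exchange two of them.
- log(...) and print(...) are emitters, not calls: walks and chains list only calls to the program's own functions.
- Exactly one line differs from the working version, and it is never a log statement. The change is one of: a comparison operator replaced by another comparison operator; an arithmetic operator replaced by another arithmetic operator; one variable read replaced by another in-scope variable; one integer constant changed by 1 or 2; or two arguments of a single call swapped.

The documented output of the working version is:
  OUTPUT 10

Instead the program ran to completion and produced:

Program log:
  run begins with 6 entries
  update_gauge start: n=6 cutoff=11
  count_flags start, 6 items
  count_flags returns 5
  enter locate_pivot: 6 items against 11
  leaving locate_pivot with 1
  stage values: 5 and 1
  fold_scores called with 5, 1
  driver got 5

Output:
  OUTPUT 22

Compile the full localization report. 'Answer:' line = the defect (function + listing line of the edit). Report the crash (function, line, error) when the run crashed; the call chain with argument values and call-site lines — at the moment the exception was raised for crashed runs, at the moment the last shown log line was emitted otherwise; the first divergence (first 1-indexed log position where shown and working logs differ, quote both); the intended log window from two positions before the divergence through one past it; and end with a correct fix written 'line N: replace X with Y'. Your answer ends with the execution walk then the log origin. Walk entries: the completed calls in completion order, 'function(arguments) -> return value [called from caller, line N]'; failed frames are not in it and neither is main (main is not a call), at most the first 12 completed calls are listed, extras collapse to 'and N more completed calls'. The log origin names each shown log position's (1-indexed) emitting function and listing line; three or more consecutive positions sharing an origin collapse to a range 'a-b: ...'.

Answer: the defect is in main at line 41.
Core observation: The logs agree in full; only the final output differs.
Call chain: main.
First divergence: none — the logs agree in full.
Execution walk:
  count_flags([10, 6, 10, 11, 7, 5]) -> 5  [called from update_gauge, line 30]
  locate_pivot([10, 6, 10, 11, 7, 5], 11) -> 1  [called from update_gauge, line 31]
  fold_scores(5, 1) -> 5  [called from update_gauge, line 33]
  update_gauge([10, 6, 10, 11, 7, 5], 11) -> 5  [called from main, line 39]
Log origins:
  1: from main, line 38
  2: from update_gauge, line 29
  3: from count_flags, line 2
  4: from count_flags, line 7
  5: from locate_pivot, line 11
  6: from locate_pivot, line 16
  7: from update_gauge, line 32
  8: from fold_scores, line 20
  9: from main, line 40
A correct fix: line 41: replace `pos` with `rate`.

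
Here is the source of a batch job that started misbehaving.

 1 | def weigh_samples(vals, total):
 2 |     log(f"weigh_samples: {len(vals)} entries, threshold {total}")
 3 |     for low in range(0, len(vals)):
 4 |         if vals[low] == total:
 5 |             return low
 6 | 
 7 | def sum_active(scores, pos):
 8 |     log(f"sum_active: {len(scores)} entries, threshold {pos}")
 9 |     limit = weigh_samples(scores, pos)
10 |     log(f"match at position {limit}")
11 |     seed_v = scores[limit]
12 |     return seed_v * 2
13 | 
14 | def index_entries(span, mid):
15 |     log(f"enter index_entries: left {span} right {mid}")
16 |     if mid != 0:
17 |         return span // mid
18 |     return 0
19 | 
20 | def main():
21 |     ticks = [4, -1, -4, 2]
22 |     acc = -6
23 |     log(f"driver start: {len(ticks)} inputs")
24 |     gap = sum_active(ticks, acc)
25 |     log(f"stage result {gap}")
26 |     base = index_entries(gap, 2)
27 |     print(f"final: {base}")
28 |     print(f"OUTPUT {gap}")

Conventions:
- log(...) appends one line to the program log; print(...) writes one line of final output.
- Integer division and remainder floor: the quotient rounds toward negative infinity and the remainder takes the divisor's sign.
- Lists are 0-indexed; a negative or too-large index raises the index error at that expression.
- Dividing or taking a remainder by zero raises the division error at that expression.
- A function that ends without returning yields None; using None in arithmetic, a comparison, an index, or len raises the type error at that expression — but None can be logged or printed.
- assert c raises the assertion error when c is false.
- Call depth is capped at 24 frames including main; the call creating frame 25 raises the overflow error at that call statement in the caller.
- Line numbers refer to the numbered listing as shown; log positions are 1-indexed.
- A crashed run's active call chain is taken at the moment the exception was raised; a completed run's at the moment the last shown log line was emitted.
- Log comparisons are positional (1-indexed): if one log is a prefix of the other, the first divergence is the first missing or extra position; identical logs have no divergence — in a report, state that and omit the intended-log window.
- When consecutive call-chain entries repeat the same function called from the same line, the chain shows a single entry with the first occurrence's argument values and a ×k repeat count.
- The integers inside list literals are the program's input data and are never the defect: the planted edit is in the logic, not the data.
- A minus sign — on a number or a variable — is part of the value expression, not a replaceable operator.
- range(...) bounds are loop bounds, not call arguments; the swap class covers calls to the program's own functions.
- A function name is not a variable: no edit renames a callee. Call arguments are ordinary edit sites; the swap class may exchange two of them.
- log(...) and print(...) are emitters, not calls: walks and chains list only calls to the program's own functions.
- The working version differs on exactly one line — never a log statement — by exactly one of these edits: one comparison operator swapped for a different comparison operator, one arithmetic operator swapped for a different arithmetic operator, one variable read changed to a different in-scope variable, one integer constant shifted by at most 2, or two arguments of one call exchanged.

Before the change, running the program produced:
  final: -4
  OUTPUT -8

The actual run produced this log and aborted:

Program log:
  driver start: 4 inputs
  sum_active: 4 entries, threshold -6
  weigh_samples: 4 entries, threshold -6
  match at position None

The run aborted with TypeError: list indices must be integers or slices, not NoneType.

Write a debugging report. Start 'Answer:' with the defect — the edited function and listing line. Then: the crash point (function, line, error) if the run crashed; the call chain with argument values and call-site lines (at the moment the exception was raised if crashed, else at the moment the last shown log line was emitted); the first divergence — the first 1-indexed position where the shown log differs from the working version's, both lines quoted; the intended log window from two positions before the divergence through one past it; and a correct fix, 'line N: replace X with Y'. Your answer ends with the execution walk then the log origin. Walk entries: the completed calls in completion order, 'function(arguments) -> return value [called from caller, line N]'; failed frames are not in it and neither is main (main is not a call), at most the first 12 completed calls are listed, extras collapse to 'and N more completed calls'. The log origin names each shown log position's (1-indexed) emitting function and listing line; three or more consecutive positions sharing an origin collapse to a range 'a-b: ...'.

Answer: the defect is in main at line 22.
Key fact: The earliest visible damage is log position 2 — 'sum_active: 4 entries, threshold -6' rather than the intended 'sum_active: 4 entries, threshold -4'.
Crash: sum_active, line 11, TypeError.
Call chain: main -> sum_active([4, -1, -4, 2], -6) (called at line 24).
First divergence: position 2; shown 'sum_active: 4 entries, threshold -6' vs intended 'sum_active: 4 entries, threshold -4'.
Intended log window:
  1: driver start: 4 inputs
  2: sum_active: 4 entries, threshold -4
  3: weigh_samples: 4 entries, threshold -4
Execution walk:
  weigh_samples([4, -1, -4, 2], -6) -> None  [called from sum_active, line 9]
Log origin:
  1: from main, line 23
  2: from sum_active, line 8
  3: from weigh_samples, line 2
  4: from sum_active, line 10
A correct fix: line 22: replace `-6` with `-4`.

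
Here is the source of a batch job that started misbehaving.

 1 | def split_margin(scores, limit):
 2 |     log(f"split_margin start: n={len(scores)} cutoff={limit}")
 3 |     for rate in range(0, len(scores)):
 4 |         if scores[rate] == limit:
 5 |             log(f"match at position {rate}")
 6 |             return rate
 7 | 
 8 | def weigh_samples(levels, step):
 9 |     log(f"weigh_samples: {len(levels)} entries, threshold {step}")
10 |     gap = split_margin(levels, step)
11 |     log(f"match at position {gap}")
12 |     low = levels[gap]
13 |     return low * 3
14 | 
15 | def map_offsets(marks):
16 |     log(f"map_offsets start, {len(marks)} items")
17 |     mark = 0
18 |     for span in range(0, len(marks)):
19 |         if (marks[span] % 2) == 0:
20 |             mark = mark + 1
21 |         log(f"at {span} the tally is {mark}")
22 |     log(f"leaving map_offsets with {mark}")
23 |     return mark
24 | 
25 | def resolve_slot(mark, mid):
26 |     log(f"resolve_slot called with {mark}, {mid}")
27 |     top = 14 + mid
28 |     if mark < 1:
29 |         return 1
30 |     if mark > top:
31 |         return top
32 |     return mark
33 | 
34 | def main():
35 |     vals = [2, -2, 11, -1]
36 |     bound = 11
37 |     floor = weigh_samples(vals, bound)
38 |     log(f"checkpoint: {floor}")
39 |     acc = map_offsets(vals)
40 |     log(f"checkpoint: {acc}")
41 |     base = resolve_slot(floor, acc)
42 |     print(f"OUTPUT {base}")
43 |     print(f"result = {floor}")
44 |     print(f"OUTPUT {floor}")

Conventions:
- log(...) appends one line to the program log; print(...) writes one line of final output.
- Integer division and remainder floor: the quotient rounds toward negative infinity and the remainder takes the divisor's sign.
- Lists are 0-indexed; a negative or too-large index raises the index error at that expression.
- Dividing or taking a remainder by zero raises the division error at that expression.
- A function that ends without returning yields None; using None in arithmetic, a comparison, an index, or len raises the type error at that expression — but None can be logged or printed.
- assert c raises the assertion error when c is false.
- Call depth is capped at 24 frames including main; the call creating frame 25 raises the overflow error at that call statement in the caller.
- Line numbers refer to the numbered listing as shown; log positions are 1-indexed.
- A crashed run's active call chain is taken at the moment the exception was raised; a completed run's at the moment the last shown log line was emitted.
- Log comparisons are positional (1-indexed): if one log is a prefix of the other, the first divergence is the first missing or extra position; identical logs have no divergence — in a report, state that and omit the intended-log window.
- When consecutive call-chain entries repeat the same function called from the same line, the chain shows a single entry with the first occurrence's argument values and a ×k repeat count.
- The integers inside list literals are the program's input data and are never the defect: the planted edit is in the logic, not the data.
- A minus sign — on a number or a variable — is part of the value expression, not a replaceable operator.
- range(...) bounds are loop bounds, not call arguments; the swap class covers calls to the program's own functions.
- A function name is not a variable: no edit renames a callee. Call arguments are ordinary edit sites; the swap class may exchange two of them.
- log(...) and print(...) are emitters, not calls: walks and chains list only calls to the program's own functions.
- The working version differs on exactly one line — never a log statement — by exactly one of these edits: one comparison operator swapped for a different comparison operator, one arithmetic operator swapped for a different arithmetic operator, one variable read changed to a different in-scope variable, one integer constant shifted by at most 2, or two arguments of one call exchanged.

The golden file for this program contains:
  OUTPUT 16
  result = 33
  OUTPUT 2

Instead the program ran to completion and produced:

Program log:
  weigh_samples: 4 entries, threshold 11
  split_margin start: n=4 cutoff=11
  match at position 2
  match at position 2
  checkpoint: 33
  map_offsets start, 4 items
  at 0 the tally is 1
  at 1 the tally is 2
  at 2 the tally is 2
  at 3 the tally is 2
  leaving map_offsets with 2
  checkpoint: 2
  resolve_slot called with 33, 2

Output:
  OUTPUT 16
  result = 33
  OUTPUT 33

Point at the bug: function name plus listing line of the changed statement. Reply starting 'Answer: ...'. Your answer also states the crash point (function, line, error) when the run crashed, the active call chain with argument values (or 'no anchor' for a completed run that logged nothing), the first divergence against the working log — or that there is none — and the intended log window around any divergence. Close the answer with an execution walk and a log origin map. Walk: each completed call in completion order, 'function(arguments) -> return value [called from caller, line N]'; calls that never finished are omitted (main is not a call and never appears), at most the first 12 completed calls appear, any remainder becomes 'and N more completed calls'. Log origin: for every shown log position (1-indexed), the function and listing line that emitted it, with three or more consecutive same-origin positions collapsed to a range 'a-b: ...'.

Answer: the defect is in main at line 44.
The tell: Nothing in the log betrays the bug — only the output does.
Call chain: main -> resolve_slot(33, 2) (called at line 41).
First divergence: none — the logs agree in full.
Execution walk:
  split_margin([2, -2, 11, -1], 11) -> 2  [called from weigh_samples, line 10]
  weigh_samples([2, -2, 11, -1], 11) -> 33  [called from main, line 37]
  map_offsets([2, -2, 11, -1]) -> 2  [called from main, line 39]
  resolve_slot(33, 2) -> 16  [called from main, line 41]
Log origin:
  1: logged in weigh_samples at line 9
  2: logged in split_margin at line 2
  3: logged in split_margin at line 5
  4: logged in weigh_samples at line 11
  5: logged in main at line 38
  6: logged in map_offsets at line 16
  7-10: logged in map_offsets at line 21
  11: logged in map_offsets at line 22
  12: logged in main at line 40
  13: logged in resolve_slot at line 26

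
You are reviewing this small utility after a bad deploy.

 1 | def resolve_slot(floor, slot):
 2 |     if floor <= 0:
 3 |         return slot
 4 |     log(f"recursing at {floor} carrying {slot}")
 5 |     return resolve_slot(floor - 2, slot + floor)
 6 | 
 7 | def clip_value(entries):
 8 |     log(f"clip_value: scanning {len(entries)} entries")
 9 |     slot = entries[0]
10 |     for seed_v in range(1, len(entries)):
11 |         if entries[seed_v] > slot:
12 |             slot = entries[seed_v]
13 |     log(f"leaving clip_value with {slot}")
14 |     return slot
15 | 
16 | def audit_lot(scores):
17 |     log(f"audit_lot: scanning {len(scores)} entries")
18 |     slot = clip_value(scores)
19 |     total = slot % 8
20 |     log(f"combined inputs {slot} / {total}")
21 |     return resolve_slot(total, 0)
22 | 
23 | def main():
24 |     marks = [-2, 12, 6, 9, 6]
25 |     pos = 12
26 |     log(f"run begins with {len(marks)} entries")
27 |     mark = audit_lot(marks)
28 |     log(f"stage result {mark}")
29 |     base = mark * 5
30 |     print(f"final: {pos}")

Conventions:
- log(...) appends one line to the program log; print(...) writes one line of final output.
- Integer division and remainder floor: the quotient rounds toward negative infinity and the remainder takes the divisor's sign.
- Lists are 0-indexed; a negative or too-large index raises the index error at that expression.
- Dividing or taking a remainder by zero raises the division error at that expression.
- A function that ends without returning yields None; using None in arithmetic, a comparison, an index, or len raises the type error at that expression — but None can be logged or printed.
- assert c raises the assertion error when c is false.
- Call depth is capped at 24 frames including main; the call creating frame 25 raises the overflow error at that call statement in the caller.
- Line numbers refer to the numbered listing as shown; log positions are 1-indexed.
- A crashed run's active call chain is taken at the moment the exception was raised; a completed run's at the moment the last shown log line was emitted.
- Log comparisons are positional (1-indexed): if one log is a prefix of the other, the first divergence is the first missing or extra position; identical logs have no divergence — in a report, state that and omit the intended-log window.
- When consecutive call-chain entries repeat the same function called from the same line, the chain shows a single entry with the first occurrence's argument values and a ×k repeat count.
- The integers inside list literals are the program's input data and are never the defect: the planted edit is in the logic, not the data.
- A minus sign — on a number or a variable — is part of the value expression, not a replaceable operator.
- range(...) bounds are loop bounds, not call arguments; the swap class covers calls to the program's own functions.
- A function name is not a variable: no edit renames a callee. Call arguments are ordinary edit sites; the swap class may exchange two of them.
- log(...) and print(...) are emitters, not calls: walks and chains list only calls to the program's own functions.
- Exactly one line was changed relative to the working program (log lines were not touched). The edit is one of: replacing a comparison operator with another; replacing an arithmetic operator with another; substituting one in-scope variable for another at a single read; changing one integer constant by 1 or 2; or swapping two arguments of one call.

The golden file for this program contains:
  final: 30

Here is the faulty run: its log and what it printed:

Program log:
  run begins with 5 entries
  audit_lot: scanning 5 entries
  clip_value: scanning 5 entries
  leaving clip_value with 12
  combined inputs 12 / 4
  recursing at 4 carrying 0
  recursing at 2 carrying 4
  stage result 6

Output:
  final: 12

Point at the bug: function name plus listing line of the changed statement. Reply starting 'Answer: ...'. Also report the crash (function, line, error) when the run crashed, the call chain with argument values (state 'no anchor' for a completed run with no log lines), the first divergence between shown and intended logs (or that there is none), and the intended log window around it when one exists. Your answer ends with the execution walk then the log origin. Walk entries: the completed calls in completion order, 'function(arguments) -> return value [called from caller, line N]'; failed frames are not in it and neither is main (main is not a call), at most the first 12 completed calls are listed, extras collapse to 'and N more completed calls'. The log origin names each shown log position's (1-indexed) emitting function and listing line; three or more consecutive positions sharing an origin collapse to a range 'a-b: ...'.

Answer: the defect is in main at line 30.
Key fact: Nothing in the log betrays the bug — only the output does.
Call chain: main.
First divergence: none (the log streams are identical).
Execution walk:
  clip_value([-2, 12, 6, 9, 6]) -> 12  [called from audit_lot, line 18]
  resolve_slot(0, 6) -> 6  [called from resolve_slot, line 5]
  resolve_slot(2, 4) -> 6  [called from resolve_slot, line 5]
  resolve_slot(4, 0) -> 6  [called from audit_lot, line 21]
  audit_lot([-2, 12, 6, 9, 6]) -> 6  [called from main, line 27]
Log origins:
  1: from main, line 26
  2: from audit_lot, line 17
  3: from clip_value, line 8
  4: from clip_value, line 13
  5: from audit_lot, line 20
  6: from resolve_slot, line 4
  7: from resolve_slot, line 4
  8: from main, line 28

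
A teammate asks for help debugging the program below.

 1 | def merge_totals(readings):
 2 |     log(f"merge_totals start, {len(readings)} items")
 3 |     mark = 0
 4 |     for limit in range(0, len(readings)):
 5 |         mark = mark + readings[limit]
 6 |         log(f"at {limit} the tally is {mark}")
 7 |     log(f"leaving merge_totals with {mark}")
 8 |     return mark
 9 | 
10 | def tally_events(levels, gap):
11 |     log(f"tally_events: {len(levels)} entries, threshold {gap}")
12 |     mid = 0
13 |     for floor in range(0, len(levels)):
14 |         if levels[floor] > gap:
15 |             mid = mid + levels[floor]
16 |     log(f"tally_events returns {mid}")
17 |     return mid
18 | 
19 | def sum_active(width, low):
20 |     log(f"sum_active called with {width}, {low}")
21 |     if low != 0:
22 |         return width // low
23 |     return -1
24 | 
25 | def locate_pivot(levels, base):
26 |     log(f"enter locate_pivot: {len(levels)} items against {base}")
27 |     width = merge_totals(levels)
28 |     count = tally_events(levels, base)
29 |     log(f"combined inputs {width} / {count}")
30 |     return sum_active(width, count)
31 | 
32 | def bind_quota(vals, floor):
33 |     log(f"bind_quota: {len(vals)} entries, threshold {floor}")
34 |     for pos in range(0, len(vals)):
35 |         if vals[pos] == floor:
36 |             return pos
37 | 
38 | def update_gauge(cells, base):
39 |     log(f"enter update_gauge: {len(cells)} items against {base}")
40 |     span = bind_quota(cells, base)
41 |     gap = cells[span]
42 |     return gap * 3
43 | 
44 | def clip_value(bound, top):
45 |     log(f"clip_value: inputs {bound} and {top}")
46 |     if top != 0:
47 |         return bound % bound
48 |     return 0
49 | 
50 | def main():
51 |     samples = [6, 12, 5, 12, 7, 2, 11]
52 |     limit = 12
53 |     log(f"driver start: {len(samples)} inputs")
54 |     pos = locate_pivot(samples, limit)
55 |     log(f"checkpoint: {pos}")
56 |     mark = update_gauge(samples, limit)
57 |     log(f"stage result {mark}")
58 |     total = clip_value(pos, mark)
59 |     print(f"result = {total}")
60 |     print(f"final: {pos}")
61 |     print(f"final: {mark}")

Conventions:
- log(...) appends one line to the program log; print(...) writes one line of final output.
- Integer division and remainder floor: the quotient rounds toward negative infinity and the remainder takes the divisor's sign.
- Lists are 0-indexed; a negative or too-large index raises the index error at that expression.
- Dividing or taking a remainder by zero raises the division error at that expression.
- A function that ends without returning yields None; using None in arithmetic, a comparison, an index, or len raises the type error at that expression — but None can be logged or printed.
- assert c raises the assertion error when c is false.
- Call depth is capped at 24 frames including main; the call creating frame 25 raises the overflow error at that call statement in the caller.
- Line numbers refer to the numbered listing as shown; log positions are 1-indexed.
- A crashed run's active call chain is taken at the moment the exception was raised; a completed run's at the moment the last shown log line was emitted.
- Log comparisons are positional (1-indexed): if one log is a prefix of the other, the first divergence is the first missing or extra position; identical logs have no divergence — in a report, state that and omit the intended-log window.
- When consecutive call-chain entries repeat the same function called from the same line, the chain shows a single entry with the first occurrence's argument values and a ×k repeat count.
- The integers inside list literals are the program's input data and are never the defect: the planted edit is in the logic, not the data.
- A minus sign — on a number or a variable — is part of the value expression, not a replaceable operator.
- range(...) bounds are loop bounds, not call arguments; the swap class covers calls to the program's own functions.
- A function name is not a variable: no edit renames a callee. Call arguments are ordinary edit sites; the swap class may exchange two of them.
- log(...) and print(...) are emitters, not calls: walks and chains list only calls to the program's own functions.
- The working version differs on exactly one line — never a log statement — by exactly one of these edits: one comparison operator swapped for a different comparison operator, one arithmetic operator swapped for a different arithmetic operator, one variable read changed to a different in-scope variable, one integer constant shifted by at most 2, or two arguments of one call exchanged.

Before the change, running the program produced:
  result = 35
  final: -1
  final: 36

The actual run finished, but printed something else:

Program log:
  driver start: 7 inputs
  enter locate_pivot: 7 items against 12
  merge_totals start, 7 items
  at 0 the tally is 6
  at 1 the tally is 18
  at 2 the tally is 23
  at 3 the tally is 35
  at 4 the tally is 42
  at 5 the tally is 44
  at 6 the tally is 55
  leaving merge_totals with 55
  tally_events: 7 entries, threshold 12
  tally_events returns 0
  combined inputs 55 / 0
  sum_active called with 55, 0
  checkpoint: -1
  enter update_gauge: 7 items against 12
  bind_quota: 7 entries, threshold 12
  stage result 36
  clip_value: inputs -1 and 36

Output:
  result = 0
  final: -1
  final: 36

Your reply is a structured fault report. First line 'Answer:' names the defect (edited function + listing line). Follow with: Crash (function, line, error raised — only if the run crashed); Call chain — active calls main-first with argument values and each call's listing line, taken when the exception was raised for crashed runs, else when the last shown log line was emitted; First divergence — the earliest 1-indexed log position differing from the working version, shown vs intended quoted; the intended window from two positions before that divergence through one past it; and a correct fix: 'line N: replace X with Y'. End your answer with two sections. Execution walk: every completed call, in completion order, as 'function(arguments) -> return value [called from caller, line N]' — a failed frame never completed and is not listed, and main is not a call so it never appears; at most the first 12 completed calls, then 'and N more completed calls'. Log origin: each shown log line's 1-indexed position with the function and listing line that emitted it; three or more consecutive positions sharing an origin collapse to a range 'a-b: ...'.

Answer: the defect is in clip_value at line 47.
Key fact: Nothing in the log betrays the bug — only the output does.
Call chain: main -> clip_value(-1, 36) (called at line 58).
First divergence: none; the two logs match at every position.
Execution walk:
  merge_totals([6, 12, 5, 12, 7, 2, 11]) -> 55  [called from locate_pivot, line 27]
  tally_events([6, 12, 5, 12, 7, 2, 11], 12) -> 0  [called from locate_pivot, line 28]
  sum_active(55, 0) -> -1  [called from locate_pivot, line 30]
  locate_pivot([6, 12, 5, 12, 7, 2, 11], 12) -> -1  [called from main, line 54]
  bind_quota([6, 12, 5, 12, 7, 2, 11], 12) -> 1  [called from update_gauge, line 40]
  update_gauge([6, 12, 5, 12, 7, 2, 11], 12) -> 36  [called from main, line 56]
  clip_value(-1, 36) -> 0  [called from main, line 58]
Origin of each log line:
  1: logged in main at line 53
  2: logged in locate_pivot at line 26
  3: logged in merge_totals at line 2
  4-10: logged in merge_totals at line 6
  11: logged in merge_totals at line 7
  12: logged in tally_events at line 11
  13: logged in tally_events at line 16
  14: logged in locate_pivot at line 29
  15: logged in sum_active at line 20
  16: logged in main at line 55
  17: logged in update_gauge at line 39
  18: logged in bind_quota at line 33
  19: logged in main at line 57
  20: logged in clip_value at line 45
A correct fix: line 47: replace `bound % bound` with `bound % top`.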